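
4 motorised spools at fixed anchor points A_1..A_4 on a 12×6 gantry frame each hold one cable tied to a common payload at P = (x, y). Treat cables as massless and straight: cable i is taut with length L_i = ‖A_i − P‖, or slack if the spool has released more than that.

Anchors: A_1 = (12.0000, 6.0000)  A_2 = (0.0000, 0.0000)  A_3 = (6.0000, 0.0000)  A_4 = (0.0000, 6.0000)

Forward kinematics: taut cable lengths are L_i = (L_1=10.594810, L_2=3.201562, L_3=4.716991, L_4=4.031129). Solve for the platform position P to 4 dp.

(2.0000, 2.5000)

circle eqns → linear via eq_j − eq_1; set c_j = A_j·A_j − L_j²
c_1 = 144.0000+36.0000−112.2500 = 67.7500
24.0000·x + 12.0000·y = c_1−c_2 = 78.0000
12.0000·x + 12.0000·y = c_1−c_3 = 54.0000
24.0000·x + 0.0000·y = c_1−c_4 = 48.0000
solve first two rows → x=2.0000, y=2.5000
check cable 4: ‖A_4−P‖² = 16.2500 ≈ L_4² = 16.2500 ✓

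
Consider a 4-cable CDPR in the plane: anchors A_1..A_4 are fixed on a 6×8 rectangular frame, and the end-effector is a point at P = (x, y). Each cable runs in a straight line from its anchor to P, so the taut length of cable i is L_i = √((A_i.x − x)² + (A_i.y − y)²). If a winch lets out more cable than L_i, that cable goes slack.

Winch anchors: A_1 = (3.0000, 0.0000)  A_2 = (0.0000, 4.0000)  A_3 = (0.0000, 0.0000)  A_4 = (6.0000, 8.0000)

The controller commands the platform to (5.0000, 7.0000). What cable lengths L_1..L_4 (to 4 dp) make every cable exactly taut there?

L_1 = √((3.0000−5.0000)² + (0.0000−7.0000)²) = 7.2801
L_2 = √((0.0000−5.0000)² + (4.0000−7.0000)²) = 5.8310
L_3 = √((0.0000−5.0000)² + (0.0000−7.0000)²) = 8.6023
L_4 = √((6.0000−5.0000)² + (8.0000−7.0000)²) = 1.4142

(7.2801, 5.8310, 8.6023, 1.4142)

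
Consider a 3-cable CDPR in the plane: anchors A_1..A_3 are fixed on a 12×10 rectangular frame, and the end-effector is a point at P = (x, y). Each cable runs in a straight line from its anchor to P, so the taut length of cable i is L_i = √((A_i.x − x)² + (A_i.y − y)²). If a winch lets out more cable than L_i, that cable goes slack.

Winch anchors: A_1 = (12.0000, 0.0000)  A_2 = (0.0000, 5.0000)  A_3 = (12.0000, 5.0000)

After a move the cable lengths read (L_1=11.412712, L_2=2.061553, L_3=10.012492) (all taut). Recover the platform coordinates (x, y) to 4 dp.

(2.0000, 5.5000)

each cable: (A_i−P)·(A_i−P) = L_i²; let c_i = ‖A_i‖²−L_i²
c_1 = 144.0000+0.0000−130.2500 = 13.7500
row 1: 24.0000x − 10.0000y = -7.0000  (c_2=20.7500)
row 2: 0.0000x − 10.0000y = -55.0000  (c_3=68.7500)
Cramer on rows 1–2 → x = 2.0000, y = 5.5000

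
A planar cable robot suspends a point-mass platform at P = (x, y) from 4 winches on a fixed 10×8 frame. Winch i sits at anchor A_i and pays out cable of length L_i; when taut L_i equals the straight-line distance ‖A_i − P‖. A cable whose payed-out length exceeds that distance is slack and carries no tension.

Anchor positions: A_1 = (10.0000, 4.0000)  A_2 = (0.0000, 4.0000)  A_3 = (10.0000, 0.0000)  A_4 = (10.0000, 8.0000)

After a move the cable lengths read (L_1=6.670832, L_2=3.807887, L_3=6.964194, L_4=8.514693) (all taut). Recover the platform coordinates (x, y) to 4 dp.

(3.5000, 2.5000)

each cable: (A_i−P)·(A_i−P) = L_i²; let k_i = ‖A_i‖²−L_i²
k_1 = 100.0000+16.0000−44.5000 = 71.5000
row 1: 20.0000x + 0.0000y = 70.0000  (k_2=1.5000)
row 2: 0.0000x + 8.0000y = 20.0000  (k_3=51.5000)
row 3: 0.0000x − 8.0000y = -20.0000  (k_4=91.5000)
Cramer on rows 1–2 → x = 3.5000, y = 2.5000
check cable 4: ‖A_4−P‖² = 72.5000 ≈ L_4² = 72.5000 ✓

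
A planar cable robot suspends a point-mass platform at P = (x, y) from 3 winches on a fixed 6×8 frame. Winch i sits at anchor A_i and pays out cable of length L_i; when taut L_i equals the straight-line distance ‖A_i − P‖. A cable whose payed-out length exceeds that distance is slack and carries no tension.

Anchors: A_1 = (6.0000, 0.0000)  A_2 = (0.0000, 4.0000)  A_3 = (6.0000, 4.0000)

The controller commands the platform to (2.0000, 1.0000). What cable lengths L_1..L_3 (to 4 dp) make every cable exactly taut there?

(4.1231, 3.6056, 5.0000)

L_1: Δ = A_1−P = (4.0000, -1.0000) → ‖Δ‖ = √17.0000 = 4.1231
L_2: Δ = A_2−P = (-2.0000, 3.0000) → ‖Δ‖ = √13.0000 = 3.6056
L_3: Δ = A_3−P = (4.0000, 3.0000) → ‖Δ‖ = √25.0000 = 5.0000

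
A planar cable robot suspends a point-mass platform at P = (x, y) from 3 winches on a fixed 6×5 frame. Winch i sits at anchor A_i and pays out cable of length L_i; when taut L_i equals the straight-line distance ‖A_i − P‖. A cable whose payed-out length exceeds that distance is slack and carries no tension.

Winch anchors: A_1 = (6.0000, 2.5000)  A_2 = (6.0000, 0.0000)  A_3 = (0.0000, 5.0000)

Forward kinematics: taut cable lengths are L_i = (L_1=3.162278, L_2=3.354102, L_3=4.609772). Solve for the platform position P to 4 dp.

(3.0000, 1.5000)

circle eqns → linear via eq_j − eq_1; set c_j = A_j·A_j − L_j²
c_1 = 36.0000+6.2500−10.0000 = 32.2500
0.0000·x + 5.0000·y = c_1−c_2 = 7.5000
12.0000·x − 5.0000·y = c_1−c_3 = 28.5000
solve first two rows → x=3.0000, y=1.5000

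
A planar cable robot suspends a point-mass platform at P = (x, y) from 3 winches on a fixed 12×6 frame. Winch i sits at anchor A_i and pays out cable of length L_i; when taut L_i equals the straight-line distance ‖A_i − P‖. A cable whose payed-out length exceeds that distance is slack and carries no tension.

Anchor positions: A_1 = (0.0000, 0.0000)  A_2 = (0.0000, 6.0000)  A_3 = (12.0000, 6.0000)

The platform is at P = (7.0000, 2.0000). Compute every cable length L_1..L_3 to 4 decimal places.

L_1 = √((0.0000−7.0000)² + (0.0000−2.0000)²) = 7.2801
L_2 = √((0.0000−7.0000)² + (6.0000−2.0000)²) = 8.0623
L_3 = √((12.0000−7.0000)² + (6.0000−2.0000)²) = 6.4031

(7.2801, 8.0623, 6.4031)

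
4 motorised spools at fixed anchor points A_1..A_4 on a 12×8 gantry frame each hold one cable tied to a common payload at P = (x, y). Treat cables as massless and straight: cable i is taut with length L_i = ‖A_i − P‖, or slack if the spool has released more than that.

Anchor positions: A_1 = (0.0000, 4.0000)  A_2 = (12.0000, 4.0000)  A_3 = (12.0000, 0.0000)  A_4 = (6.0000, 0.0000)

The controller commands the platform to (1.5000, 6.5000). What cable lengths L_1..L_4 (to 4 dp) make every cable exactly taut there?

L_1: Δ = A_1−P = (-1.5000, -2.5000) → ‖Δ‖ = √8.5000 = 2.9155
L_2: Δ = A_2−P = (10.5000, -2.5000) → ‖Δ‖ = √116.5000 = 10.7935
L_3: Δ = A_3−P = (10.5000, -6.5000) → ‖Δ‖ = √152.5000 = 12.3491
L_4: Δ = A_4−P = (4.5000, -6.5000) → ‖Δ‖ = √62.5000 = 7.9057

(2.9155, 10.7935, 12.3491, 7.9057)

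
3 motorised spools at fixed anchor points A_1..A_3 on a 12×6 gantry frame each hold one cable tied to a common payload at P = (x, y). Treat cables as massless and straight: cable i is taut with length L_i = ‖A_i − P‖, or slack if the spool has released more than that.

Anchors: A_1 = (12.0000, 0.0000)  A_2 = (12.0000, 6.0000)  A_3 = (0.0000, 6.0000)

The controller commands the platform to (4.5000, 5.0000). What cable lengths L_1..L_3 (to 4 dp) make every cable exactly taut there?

L_1 = √((12.0000−4.5000)² + (0.0000−5.0000)²) = 9.0139
L_2 = √((12.0000−4.5000)² + (6.0000−5.0000)²) = 7.5664
L_3 = √((0.0000−4.5000)² + (6.0000−5.0000)²) = 4.6098

(9.0139, 7.5664, 4.6098)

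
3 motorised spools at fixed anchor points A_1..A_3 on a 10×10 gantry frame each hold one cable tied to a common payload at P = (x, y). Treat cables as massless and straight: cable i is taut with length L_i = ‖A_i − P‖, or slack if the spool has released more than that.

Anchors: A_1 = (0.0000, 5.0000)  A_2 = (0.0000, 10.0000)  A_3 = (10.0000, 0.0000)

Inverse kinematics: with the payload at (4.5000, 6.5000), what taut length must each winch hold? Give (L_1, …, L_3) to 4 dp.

(4.7434, 5.7009, 8.5147)

cable 1: Δx=-4.5000, Δy=-1.5000; L_1 = √(Δx²+Δy²) = 4.7434
cable 2: Δx=-4.5000, Δy=3.5000; L_2 = √(Δx²+Δy²) = 5.7009
cable 3: Δx=5.5000, Δy=-6.5000; L_3 = √(Δx²+Δy²) = 8.5147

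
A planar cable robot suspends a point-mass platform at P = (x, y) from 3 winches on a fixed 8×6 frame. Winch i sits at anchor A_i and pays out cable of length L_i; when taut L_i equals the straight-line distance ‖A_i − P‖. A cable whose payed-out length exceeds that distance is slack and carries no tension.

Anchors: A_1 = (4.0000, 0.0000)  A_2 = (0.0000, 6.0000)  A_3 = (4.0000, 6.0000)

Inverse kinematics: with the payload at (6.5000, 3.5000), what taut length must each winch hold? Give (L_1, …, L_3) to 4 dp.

L_1: Δ = A_1−P = (-2.5000, -3.5000) → ‖Δ‖ = √18.5000 = 4.3012
L_2: Δ = A_2−P = (-6.5000, 2.5000) → ‖Δ‖ = √48.5000 = 6.9642
L_3: Δ = A_3−P = (-2.5000, 2.5000) → ‖Δ‖ = √12.5000 = 3.5355

(4.3012, 6.9642, 3.5355)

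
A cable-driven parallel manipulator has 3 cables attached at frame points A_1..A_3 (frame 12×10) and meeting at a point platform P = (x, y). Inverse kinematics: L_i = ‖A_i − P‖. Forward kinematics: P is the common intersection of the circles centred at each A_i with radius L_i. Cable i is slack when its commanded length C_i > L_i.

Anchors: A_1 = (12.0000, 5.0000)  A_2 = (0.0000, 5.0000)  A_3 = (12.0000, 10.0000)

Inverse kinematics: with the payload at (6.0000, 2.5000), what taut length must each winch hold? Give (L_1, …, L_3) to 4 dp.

L_1 = √((12.0000−6.0000)² + (5.0000−2.5000)²) = 6.5000
L_2 = √((0.0000−6.0000)² + (5.0000−2.5000)²) = 6.5000
L_3 = √((12.0000−6.0000)² + (10.0000−2.5000)²) = 9.6047

(6.5000, 6.5000, 9.6047)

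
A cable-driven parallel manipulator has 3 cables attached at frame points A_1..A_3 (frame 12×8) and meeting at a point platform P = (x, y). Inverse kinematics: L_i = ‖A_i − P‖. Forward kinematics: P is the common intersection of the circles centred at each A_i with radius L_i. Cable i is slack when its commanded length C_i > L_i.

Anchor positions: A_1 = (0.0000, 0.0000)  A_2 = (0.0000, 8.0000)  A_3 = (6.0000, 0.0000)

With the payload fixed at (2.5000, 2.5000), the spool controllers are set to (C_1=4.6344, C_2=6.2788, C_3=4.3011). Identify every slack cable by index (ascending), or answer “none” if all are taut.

cable 1: L_1 = ‖A_1−P‖ = 3.5355;  C_1 = 4.6344 → slack
cable 2: L_2 = ‖A_2−P‖ = 6.0415;  C_2 = 6.2788 → slack
cable 3: L_3 = ‖A_3−P‖ = 4.3012;  C_3 = 4.3011 → taut

1, 2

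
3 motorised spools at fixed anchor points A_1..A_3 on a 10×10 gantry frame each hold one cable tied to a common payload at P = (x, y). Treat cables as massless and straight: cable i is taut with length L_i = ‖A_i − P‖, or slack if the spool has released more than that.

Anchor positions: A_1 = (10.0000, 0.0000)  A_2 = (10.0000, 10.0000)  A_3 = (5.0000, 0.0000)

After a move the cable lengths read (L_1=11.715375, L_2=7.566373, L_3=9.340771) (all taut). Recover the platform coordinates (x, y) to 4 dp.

(2.5000, 9.0000)

each cable: (A_i−P)·(A_i−P) = L_i²; let q_i = ‖A_i‖²−L_i²
q_1 = 100.0000+0.0000−137.2500 = -37.2500
row 1: 0.0000x − 20.0000y = -180.0000  (q_2=142.7500)
row 2: 10.0000x + 0.0000y = 25.0000  (q_3=-62.2500)
Cramer on rows 1–2 → x = 2.5000, y = 9.0000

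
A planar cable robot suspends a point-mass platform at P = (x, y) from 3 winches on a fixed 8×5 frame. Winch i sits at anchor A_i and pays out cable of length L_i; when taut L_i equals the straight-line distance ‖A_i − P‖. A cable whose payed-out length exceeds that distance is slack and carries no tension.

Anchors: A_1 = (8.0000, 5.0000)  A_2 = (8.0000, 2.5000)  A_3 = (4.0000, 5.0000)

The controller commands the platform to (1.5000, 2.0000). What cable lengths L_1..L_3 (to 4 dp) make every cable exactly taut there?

cable 1: Δx=6.5000, Δy=3.0000; L_1 = √(Δx²+Δy²) = 7.1589
cable 2: Δx=6.5000, Δy=0.5000; L_2 = √(Δx²+Δy²) = 6.5192
cable 3: Δx=2.5000, Δy=3.0000; L_3 = √(Δx²+Δy²) = 3.9051

(7.1589, 6.5192, 3.9051)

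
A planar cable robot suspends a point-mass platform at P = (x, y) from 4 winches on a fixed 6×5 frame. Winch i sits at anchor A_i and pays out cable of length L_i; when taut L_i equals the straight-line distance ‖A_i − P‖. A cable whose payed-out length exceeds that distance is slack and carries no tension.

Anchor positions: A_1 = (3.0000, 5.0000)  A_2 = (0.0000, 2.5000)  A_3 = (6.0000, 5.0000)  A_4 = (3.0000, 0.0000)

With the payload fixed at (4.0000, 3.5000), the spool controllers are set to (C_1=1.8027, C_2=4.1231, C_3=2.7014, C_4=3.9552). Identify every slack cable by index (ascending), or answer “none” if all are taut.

3, 4

cable 1: √((-1.0000)²+(1.5000)²)=1.8028, C_1=1.8027: taut
cable 2: √((-4.0000)²+(-1.0000)²)=4.1231, C_2=4.1231: taut
cable 3: √((2.0000)²+(1.5000)²)=2.5000, C_3=2.7014: slack
cable 4: √((-1.0000)²+(-3.5000)²)=3.6401, C_4=3.9552: slack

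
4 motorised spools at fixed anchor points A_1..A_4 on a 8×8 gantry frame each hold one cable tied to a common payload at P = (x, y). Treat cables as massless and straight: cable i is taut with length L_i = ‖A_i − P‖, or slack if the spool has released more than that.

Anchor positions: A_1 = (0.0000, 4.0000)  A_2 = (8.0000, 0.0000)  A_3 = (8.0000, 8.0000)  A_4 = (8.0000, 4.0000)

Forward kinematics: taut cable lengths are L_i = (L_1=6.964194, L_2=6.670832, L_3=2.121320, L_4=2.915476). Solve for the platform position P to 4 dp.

(6.5000, 6.5000)

expand ‖A_i−P‖²=L_i² and subtract eq 1 (c_i ≔ ‖A_i‖²−L_i²)
c_1 = 0.0000+16.0000−48.5000 = -32.5000
eq1−eq2 → [-16.0000  8.0000]·P = -52.0000
eq1−eq3 → [-16.0000  -8.0000]·P = -156.0000
eq1−eq4 → [-16.0000  0.0000]·P = -104.0000
2×2 solve → P = (6.5000, 6.5000)
check cable 4: ‖A_4−P‖² = 8.5000 ≈ L_4² = 8.5000 ✓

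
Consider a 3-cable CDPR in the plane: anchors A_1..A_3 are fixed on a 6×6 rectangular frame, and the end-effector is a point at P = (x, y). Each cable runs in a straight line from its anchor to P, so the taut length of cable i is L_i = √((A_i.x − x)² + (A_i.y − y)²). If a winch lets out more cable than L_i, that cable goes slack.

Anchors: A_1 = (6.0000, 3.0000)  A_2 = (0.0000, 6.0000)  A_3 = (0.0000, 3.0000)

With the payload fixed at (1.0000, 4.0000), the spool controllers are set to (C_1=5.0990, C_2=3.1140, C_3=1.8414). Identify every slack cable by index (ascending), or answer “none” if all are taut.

cable 1: √((5.0000)²+(-1.0000)²)=5.0990, C_1=5.0990: taut
cable 2: √((-1.0000)²+(2.0000)²)=2.2361, C_2=3.1140: slack
cable 3: √((-1.0000)²+(-1.0000)²)=1.4142, C_3=1.8414: slack

2, 3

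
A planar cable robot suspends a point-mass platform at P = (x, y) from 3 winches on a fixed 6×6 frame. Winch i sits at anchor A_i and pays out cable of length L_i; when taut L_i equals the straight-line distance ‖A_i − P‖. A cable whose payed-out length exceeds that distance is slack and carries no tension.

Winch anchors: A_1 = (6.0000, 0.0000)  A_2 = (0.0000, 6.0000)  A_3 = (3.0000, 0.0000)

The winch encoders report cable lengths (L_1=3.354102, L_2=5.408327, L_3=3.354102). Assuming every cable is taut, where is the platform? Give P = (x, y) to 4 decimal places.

(4.5000, 3.0000)

circle eqns → linear via eq_j − eq_1; set k_j = A_j·A_j − L_j²
k_1 = 36.0000+0.0000−11.2500 = 24.7500
12.0000·x − 12.0000·y = k_1−k_2 = 18.0000
6.0000·x + 0.0000·y = k_1−k_3 = 27.0000
solve first two rows → x=4.5000, y=3.0000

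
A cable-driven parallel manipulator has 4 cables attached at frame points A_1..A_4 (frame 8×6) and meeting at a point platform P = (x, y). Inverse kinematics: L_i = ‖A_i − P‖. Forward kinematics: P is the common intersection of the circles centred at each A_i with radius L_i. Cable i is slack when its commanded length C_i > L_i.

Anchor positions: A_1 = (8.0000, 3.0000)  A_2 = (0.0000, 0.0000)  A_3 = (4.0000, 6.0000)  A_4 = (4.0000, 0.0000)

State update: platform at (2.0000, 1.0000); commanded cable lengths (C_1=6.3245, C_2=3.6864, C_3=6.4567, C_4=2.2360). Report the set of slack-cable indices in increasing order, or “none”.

2, 3

cable 1: L_1 = ‖A_1−P‖ = 6.3246;  C_1 = 6.3245 → taut
cable 2: L_2 = ‖A_2−P‖ = 2.2361;  C_2 = 3.6864 → slack
cable 3: L_3 = ‖A_3−P‖ = 5.3852;  C_3 = 6.4567 → slack
cable 4: L_4 = ‖A_4−P‖ = 2.2361;  C_4 = 2.2360 → taut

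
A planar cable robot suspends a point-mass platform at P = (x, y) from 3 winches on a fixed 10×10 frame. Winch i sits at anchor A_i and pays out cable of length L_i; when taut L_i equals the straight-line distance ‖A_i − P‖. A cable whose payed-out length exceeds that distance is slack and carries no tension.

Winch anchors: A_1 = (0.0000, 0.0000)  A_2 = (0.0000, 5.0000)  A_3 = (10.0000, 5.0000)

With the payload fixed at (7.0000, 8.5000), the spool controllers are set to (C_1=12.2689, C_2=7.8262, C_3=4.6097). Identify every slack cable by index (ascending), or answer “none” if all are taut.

i=1: geometric 11.0114 vs commanded 12.2689 ⇒ slack
i=2: geometric 7.8262 vs commanded 7.8262 ⇒ taut
i=3: geometric 4.6098 vs commanded 4.6097 ⇒ taut

1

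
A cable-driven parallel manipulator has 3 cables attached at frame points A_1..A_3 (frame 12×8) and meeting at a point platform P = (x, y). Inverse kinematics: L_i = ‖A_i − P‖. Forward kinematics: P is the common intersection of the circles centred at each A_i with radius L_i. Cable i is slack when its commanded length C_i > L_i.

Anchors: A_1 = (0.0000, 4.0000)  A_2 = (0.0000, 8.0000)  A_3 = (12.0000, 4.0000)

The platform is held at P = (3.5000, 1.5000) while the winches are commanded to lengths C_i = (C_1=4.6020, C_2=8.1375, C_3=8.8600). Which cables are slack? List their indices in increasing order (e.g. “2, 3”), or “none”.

cable 1: √((-3.5000)²+(2.5000)²)=4.3012, C_1=4.6020: slack
cable 2: √((-3.5000)²+(6.5000)²)=7.3824, C_2=8.1375: slack
cable 3: √((8.5000)²+(2.5000)²)=8.8600, C_3=8.8600: taut

1, 2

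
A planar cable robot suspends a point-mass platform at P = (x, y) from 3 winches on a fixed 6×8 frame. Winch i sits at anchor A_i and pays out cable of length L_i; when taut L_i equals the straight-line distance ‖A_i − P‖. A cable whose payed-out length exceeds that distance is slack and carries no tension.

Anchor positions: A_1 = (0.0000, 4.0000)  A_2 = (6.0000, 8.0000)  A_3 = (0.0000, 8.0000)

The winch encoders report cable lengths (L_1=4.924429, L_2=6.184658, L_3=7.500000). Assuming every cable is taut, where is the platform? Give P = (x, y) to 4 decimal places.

(4.5000, 2.0000)

expand ‖A_i−P‖²=L_i² and subtract eq 1 (q_i ≔ ‖A_i‖²−L_i²)
q_1 = 0.0000+16.0000−24.2500 = -8.2500
eq1−eq2 → [-12.0000  -8.0000]·P = -70.0000
eq1−eq3 → [0.0000  -8.0000]·P = -16.0000
2×2 solve → P = (4.5000, 2.0000)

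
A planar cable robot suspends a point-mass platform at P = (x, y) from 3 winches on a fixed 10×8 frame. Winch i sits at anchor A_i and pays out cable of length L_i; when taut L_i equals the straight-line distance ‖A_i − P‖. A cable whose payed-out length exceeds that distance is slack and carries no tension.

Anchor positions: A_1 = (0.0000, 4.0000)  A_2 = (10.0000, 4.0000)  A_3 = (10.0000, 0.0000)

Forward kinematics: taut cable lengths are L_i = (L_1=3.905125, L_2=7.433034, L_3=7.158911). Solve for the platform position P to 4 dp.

expand ‖A_i−P‖²=L_i² and subtract eq 1 (k_i ≔ ‖A_i‖²−L_i²)
k_1 = 0.0000+16.0000−15.2500 = 0.7500
eq1−eq2 → [-20.0000  0.0000]·P = -60.0000
eq1−eq3 → [-20.0000  8.0000]·P = -48.0000
2×2 solve → P = (3.0000, 1.5000)

(3.0000, 1.5000)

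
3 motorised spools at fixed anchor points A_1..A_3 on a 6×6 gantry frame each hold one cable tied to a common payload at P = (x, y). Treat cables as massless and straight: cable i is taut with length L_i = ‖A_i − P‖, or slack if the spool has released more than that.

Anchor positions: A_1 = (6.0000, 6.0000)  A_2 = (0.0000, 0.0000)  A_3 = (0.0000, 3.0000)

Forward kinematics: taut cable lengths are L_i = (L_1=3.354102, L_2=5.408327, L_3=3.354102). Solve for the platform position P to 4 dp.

each cable: (A_i−P)·(A_i−P) = L_i²; let k_i = ‖A_i‖²−L_i²
k_1 = 36.0000+36.0000−11.2500 = 60.7500
row 1: 12.0000x + 12.0000y = 90.0000  (k_2=-29.2500)
row 2: 12.0000x + 6.0000y = 63.0000  (k_3=-2.2500)
Cramer on rows 1–2 → x = 3.0000, y = 4.5000

(3.0000, 4.5000)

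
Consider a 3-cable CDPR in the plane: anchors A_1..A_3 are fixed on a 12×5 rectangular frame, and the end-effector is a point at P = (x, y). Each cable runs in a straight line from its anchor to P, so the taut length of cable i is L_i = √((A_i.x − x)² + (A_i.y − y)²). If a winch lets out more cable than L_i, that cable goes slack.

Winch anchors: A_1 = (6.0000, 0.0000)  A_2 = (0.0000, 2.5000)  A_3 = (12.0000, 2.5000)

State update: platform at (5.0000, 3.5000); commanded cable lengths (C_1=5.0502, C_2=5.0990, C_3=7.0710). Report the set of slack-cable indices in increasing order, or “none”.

cable 1: L_1 = ‖A_1−P‖ = 3.6401;  C_1 = 5.0502 → slack
cable 2: L_2 = ‖A_2−P‖ = 5.0990;  C_2 = 5.0990 → taut
cable 3: L_3 = ‖A_3−P‖ = 7.0711;  C_3 = 7.0710 → taut

1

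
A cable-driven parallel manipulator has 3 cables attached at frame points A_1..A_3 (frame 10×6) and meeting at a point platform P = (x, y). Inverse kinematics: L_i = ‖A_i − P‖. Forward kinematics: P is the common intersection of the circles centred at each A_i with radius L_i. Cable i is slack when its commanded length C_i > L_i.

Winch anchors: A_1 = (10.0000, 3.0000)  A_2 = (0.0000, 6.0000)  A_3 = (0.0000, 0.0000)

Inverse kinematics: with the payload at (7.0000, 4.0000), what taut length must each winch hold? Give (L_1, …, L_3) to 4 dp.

(3.1623, 7.2801, 8.0623)

L_1: Δ = A_1−P = (3.0000, -1.0000) → ‖Δ‖ = √10.0000 = 3.1623
L_2: Δ = A_2−P = (-7.0000, 2.0000) → ‖Δ‖ = √53.0000 = 7.2801
L_3: Δ = A_3−P = (-7.0000, -4.0000) → ‖Δ‖ = √65.0000 = 8.0623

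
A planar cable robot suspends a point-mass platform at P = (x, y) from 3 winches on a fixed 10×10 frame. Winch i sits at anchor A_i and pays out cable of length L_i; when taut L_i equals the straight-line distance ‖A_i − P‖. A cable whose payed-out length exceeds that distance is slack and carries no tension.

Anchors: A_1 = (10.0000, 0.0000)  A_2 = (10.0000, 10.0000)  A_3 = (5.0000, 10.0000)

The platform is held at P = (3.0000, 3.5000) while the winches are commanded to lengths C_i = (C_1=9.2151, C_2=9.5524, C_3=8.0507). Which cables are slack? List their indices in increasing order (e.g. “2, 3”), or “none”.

1, 3

i=1: geometric 7.8262 vs commanded 9.2151 ⇒ slack
i=2: geometric 9.5525 vs commanded 9.5524 ⇒ taut
i=3: geometric 6.8007 vs commanded 8.0507 ⇒ slack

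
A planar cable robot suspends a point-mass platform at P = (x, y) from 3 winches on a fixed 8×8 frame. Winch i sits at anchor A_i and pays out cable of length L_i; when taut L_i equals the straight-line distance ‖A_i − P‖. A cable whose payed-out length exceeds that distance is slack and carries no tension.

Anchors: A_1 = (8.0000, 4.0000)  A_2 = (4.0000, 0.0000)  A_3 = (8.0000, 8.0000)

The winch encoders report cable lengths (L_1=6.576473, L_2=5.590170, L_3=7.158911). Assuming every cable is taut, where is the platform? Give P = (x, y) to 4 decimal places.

(1.5000, 5.0000)

each cable: (A_i−P)·(A_i−P) = L_i²; let c_i = ‖A_i‖²−L_i²
c_1 = 64.0000+16.0000−43.2500 = 36.7500
row 1: 8.0000x + 8.0000y = 52.0000  (c_2=-15.2500)
row 2: 0.0000x − 8.0000y = -40.0000  (c_3=76.7500)
Cramer on rows 1–2 → x = 1.5000, y = 5.0000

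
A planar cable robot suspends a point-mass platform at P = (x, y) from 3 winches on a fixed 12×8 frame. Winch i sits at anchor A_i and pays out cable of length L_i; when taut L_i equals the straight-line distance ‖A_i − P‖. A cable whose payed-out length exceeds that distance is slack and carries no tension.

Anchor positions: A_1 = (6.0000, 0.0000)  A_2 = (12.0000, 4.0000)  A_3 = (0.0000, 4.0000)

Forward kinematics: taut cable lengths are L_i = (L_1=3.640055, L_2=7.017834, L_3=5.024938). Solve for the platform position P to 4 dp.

circle eqns → linear via eq_j − eq_1; set c_j = A_j·A_j − L_j²
c_1 = 36.0000+0.0000−13.2500 = 22.7500
-12.0000·x − 8.0000·y = c_1−c_2 = -88.0000
12.0000·x − 8.0000·y = c_1−c_3 = 32.0000
solve first two rows → x=5.0000, y=3.5000

(5.0000, 3.5000)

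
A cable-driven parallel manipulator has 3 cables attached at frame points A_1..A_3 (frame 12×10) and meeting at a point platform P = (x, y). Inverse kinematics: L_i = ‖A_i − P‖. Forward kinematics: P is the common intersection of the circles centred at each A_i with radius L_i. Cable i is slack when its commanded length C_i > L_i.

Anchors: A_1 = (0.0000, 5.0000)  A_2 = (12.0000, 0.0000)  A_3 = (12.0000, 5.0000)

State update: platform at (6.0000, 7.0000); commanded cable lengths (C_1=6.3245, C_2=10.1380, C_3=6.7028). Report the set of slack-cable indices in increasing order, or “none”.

2, 3

cable 1: √((-6.0000)²+(-2.0000)²)=6.3246, C_1=6.3245: taut
cable 2: √((6.0000)²+(-7.0000)²)=9.2195, C_2=10.1380: slack
cable 3: √((6.0000)²+(-2.0000)²)=6.3246, C_3=6.7028: slack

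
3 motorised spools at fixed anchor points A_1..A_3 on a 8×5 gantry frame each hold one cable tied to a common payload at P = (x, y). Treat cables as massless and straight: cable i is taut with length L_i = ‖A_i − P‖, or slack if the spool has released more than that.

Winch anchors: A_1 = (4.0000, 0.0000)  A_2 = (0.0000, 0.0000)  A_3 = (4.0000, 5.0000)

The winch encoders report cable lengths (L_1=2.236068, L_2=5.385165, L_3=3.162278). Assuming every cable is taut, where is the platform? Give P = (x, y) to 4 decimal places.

expand ‖A_i−P‖²=L_i² and subtract eq 1 (k_i ≔ ‖A_i‖²−L_i²)
k_1 = 16.0000+0.0000−5.0000 = 11.0000
eq1−eq2 → [8.0000  0.0000]·P = 40.0000
eq1−eq3 → [0.0000  -10.0000]·P = -20.0000
2×2 solve → P = (5.0000, 2.0000)

(5.0000, 2.0000)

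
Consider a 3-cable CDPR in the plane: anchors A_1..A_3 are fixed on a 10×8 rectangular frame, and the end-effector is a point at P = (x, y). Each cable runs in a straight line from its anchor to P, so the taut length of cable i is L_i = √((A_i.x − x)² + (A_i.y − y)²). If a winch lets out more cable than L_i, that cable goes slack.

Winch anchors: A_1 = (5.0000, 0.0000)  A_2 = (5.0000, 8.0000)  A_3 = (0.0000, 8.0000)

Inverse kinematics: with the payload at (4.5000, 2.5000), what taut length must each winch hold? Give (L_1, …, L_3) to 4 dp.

L_1 = √((5.0000−4.5000)² + (0.0000−2.5000)²) = 2.5495
L_2 = √((5.0000−4.5000)² + (8.0000−2.5000)²) = 5.5227
L_3 = √((0.0000−4.5000)² + (8.0000−2.5000)²) = 7.1063

(2.5495, 5.5227, 7.1063)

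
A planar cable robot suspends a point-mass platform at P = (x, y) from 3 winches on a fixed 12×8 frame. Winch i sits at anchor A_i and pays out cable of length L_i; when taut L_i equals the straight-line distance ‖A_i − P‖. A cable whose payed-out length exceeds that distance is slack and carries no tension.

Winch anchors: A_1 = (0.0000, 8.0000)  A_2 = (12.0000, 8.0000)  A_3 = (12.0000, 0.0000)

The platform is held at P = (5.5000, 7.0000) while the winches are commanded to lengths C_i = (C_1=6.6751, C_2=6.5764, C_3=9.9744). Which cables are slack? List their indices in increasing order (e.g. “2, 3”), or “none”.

1, 3

cable 1: √((-5.5000)²+(1.0000)²)=5.5902, C_1=6.6751: slack
cable 2: √((6.5000)²+(1.0000)²)=6.5765, C_2=6.5764: taut
cable 3: √((6.5000)²+(-7.0000)²)=9.5525, C_3=9.9744: slack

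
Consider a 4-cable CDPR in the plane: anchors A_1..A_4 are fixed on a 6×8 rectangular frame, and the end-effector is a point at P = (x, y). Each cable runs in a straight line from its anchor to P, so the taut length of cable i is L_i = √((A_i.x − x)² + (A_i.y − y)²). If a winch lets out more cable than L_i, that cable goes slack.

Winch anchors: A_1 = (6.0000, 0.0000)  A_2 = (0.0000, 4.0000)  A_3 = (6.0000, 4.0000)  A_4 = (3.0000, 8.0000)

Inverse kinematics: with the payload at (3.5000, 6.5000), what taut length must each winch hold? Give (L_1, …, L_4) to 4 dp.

(6.9642, 4.3012, 3.5355, 1.5811)

L_1: Δ = A_1−P = (2.5000, -6.5000) → ‖Δ‖ = √48.5000 = 6.9642
L_2: Δ = A_2−P = (-3.5000, -2.5000) → ‖Δ‖ = √18.5000 = 4.3012
L_3: Δ = A_3−P = (2.5000, -2.5000) → ‖Δ‖ = √12.5000 = 3.5355
L_4: Δ = A_4−P = (-0.5000, 1.5000) → ‖Δ‖ = √2.5000 = 1.5811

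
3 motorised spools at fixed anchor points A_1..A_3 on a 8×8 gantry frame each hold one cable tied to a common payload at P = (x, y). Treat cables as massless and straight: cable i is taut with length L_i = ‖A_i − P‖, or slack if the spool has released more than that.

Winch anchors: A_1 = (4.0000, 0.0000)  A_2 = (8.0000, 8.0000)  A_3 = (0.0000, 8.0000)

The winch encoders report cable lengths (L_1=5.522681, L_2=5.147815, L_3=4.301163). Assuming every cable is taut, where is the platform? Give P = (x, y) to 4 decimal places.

(3.5000, 5.5000)

expand ‖A_i−P‖²=L_i² and subtract eq 1 (q_i ≔ ‖A_i‖²−L_i²)
q_1 = 16.0000+0.0000−30.5000 = -14.5000
eq1−eq2 → [-8.0000  -16.0000]·P = -116.0000
eq1−eq3 → [8.0000  -16.0000]·P = -60.0000
2×2 solve → P = (3.5000, 5.5000)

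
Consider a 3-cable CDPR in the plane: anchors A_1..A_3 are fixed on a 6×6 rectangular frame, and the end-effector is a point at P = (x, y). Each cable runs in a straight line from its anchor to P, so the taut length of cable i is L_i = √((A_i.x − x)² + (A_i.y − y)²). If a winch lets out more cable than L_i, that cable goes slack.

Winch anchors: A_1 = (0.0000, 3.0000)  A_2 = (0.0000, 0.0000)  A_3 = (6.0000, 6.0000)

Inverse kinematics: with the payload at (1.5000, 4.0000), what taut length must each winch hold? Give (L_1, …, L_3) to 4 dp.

L_1 = √((0.0000−1.5000)² + (3.0000−4.0000)²) = 1.8028
L_2 = √((0.0000−1.5000)² + (0.0000−4.0000)²) = 4.2720
L_3 = √((6.0000−1.5000)² + (6.0000−4.0000)²) = 4.9244

(1.8028, 4.2720, 4.9244)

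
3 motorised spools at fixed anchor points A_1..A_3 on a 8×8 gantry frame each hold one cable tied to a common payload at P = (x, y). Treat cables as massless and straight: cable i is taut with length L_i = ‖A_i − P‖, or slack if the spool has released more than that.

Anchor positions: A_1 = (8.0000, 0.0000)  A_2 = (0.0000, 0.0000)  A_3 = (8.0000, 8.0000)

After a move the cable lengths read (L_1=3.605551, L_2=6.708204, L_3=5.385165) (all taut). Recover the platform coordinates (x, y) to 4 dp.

(6.0000, 3.0000)

each cable: (A_i−P)·(A_i−P) = L_i²; let q_i = ‖A_i‖²−L_i²
q_1 = 64.0000+0.0000−13.0000 = 51.0000
row 1: 16.0000x + 0.0000y = 96.0000  (q_2=-45.0000)
row 2: 0.0000x − 16.0000y = -48.0000  (q_3=99.0000)
Cramer on rows 1–2 → x = 6.0000, y = 3.0000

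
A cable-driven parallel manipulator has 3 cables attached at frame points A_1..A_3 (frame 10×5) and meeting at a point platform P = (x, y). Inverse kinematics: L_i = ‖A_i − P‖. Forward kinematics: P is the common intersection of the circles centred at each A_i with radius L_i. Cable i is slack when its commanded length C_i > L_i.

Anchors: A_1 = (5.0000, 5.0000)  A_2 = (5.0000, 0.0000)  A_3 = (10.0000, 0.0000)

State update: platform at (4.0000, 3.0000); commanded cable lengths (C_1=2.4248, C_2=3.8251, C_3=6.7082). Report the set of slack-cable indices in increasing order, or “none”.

1, 2

cable 1: √((1.0000)²+(2.0000)²)=2.2361, C_1=2.4248: slack
cable 2: √((1.0000)²+(-3.0000)²)=3.1623, C_2=3.8251: slack
cable 3: √((6.0000)²+(-3.0000)²)=6.7082, C_3=6.7082: taut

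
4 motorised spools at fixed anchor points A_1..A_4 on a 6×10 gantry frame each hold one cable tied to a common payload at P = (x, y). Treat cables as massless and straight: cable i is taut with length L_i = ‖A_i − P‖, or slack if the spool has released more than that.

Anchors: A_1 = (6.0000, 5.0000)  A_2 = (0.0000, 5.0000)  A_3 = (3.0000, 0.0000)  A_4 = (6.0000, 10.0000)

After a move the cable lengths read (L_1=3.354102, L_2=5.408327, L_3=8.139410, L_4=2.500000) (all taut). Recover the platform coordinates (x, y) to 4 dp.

(4.5000, 8.0000)

each cable: (A_i−P)·(A_i−P) = L_i²; let k_i = ‖A_i‖²−L_i²
k_1 = 36.0000+25.0000−11.2500 = 49.7500
row 1: 12.0000x + 0.0000y = 54.0000  (k_2=-4.2500)
row 2: 6.0000x + 10.0000y = 107.0000  (k_3=-57.2500)
row 3: 0.0000x − 10.0000y = -80.0000  (k_4=129.7500)
Cramer on rows 1–2 → x = 4.5000, y = 8.0000
check cable 4: ‖A_4−P‖² = 6.2500 ≈ L_4² = 6.2500 ✓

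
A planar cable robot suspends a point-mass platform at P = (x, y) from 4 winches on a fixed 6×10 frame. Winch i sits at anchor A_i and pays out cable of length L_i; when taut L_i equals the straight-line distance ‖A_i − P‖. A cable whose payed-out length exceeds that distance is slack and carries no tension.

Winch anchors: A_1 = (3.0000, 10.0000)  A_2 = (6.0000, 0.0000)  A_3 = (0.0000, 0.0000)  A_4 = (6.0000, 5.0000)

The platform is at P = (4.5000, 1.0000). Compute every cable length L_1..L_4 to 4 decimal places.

(9.1241, 1.8028, 4.6098, 4.2720)

cable 1: Δx=-1.5000, Δy=9.0000; L_1 = √(Δx²+Δy²) = 9.1241
cable 2: Δx=1.5000, Δy=-1.0000; L_2 = √(Δx²+Δy²) = 1.8028
cable 3: Δx=-4.5000, Δy=-1.0000; L_3 = √(Δx²+Δy²) = 4.6098
cable 4: Δx=1.5000, Δy=4.0000; L_4 = √(Δx²+Δy²) = 4.2720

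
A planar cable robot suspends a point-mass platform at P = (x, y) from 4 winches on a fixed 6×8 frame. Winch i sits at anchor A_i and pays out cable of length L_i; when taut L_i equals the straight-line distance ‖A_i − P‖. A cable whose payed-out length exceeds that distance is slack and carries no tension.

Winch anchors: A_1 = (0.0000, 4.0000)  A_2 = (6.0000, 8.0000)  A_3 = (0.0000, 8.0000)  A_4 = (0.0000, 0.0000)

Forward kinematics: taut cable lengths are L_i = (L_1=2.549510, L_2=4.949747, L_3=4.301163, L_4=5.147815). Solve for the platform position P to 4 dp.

(2.5000, 4.5000)

each cable: (A_i−P)·(A_i−P) = L_i²; let k_i = ‖A_i‖²−L_i²
k_1 = 0.0000+16.0000−6.5000 = 9.5000
row 1: -12.0000x − 8.0000y = -66.0000  (k_2=75.5000)
row 2: 0.0000x − 8.0000y = -36.0000  (k_3=45.5000)
row 3: 0.0000x + 8.0000y = 36.0000  (k_4=-26.5000)
Cramer on rows 1–2 → x = 2.5000, y = 4.5000
check cable 4: ‖A_4−P‖² = 26.5000 ≈ L_4² = 26.5000 ✓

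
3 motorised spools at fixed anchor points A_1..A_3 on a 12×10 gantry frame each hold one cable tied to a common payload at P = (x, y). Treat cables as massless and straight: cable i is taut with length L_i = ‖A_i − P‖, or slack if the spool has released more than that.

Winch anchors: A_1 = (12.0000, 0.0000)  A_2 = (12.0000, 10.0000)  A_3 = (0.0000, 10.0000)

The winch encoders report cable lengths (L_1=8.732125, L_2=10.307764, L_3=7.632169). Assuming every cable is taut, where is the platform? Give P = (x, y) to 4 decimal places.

(4.0000, 3.5000)

each cable: (A_i−P)·(A_i−P) = L_i²; let k_i = ‖A_i‖²−L_i²
k_1 = 144.0000+0.0000−76.2500 = 67.7500
row 1: 0.0000x − 20.0000y = -70.0000  (k_2=137.7500)
row 2: 24.0000x − 20.0000y = 26.0000  (k_3=41.7500)
Cramer on rows 1–2 → x = 4.0000, y = 3.5000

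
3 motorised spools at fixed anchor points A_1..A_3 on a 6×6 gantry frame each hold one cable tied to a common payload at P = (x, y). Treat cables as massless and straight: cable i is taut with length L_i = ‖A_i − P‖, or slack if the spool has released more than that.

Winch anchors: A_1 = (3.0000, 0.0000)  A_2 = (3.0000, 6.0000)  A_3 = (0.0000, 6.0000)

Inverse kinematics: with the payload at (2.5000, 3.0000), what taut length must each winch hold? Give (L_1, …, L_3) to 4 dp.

L_1 = √((3.0000−2.5000)² + (0.0000−3.0000)²) = 3.0414
L_2 = √((3.0000−2.5000)² + (6.0000−3.0000)²) = 3.0414
L_3 = √((0.0000−2.5000)² + (6.0000−3.0000)²) = 3.9051

(3.0414, 3.0414, 3.9051)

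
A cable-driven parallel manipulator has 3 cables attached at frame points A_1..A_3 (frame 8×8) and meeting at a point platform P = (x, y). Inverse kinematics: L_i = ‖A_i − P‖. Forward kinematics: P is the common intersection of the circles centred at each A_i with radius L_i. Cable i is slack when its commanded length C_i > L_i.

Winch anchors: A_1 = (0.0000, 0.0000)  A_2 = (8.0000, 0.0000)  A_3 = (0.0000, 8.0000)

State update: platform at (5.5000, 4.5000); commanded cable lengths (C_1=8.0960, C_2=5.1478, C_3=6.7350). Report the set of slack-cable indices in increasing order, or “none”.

1, 3

i=1: geometric 7.1063 vs commanded 8.0960 ⇒ slack
i=2: geometric 5.1478 vs commanded 5.1478 ⇒ taut
i=3: geometric 6.5192 vs commanded 6.7350 ⇒ slack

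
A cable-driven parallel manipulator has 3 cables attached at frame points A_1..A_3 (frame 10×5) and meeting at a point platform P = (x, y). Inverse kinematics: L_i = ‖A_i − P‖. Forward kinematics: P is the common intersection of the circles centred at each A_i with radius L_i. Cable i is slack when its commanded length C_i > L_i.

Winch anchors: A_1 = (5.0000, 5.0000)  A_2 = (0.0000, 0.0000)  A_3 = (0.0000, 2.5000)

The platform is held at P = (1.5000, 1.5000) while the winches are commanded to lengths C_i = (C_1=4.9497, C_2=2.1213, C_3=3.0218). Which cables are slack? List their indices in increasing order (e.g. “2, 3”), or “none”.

3

cable 1: L_1 = ‖A_1−P‖ = 4.9497;  C_1 = 4.9497 → taut
cable 2: L_2 = ‖A_2−P‖ = 2.1213;  C_2 = 2.1213 → taut
cable 3: L_3 = ‖A_3−P‖ = 1.8028;  C_3 = 3.0218 → slack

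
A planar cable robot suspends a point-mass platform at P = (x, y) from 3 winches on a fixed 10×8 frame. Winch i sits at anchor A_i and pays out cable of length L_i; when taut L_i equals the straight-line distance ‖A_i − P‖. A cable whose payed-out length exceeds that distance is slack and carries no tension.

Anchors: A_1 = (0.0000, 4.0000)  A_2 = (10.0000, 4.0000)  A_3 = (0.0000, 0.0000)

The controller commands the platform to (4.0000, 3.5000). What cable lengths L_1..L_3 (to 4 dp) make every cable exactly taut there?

(4.0311, 6.0208, 5.3151)

cable 1: Δx=-4.0000, Δy=0.5000; L_1 = √(Δx²+Δy²) = 4.0311
cable 2: Δx=6.0000, Δy=0.5000; L_2 = √(Δx²+Δy²) = 6.0208
cable 3: Δx=-4.0000, Δy=-3.5000; L_3 = √(Δx²+Δy²) = 5.3151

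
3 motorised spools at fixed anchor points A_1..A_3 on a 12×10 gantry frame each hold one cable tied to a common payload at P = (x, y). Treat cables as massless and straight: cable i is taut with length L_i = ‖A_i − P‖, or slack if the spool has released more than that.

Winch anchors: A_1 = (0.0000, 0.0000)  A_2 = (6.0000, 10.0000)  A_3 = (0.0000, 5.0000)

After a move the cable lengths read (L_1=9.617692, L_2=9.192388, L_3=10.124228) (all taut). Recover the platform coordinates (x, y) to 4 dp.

(9.5000, 1.5000)

each cable: (A_i−P)·(A_i−P) = L_i²; let k_i = ‖A_i‖²−L_i²
k_1 = 0.0000+0.0000−92.5000 = -92.5000
row 1: -12.0000x − 20.0000y = -144.0000  (k_2=51.5000)
row 2: 0.0000x − 10.0000y = -15.0000  (k_3=-77.5000)
Cramer on rows 1–2 → x = 9.5000, y = 1.5000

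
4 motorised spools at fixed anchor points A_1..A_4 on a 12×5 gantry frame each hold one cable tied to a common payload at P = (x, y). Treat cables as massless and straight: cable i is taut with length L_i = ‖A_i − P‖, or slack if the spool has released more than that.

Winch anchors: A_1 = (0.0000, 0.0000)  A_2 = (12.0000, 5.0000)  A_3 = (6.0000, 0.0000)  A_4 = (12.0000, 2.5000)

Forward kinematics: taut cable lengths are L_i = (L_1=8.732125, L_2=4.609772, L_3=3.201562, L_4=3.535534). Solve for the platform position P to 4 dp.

(8.5000, 2.0000)

each cable: (A_i−P)·(A_i−P) = L_i²; let k_i = ‖A_i‖²−L_i²
k_1 = 0.0000+0.0000−76.2500 = -76.2500
row 1: -24.0000x − 10.0000y = -224.0000  (k_2=147.7500)
row 2: -12.0000x + 0.0000y = -102.0000  (k_3=25.7500)
row 3: -24.0000x − 5.0000y = -214.0000  (k_4=137.7500)
Cramer on rows 1–2 → x = 8.5000, y = 2.0000
check cable 4: ‖A_4−P‖² = 12.5000 ≈ L_4² = 12.5000 ✓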